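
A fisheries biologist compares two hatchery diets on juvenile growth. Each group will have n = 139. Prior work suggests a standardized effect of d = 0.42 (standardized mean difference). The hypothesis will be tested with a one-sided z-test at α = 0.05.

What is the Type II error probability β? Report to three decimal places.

Noncentrality parameter: δ = d·√(n/2) = 0.42 × √(139/2) = 3.5014
One-sided α = 0.05 → critical value z_{0.05} = 1.645.
Power = P(Z > 1.645 − δ) = Φ(1.857) = 0.9683.
Type II error: β = 1 − power = 1 − 0.9683 = 0.0317.

β ≈ 0.032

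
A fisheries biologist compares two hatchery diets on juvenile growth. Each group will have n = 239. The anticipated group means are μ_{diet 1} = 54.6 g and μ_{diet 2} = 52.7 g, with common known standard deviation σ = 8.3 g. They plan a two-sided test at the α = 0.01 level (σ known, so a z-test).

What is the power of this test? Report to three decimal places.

Standardized effect: d = |μ_{diet 1} − μ_{diet 2}| / σ = |54.6 − 52.7| / 8.3 = 0.2289
Noncentrality parameter: δ = d·√(n/2) = 0.2289 × √(239/2) = 2.5024
Two-sided α = 0.01 → critical value z_{0.005} = 2.576.
Power = Φ(δ − 2.576) + Φ(−δ − 2.576) = Φ(-0.073) + Φ(-5.078) = 0.4707 + 0.0000 = 0.4707.

Power ≈ 0.471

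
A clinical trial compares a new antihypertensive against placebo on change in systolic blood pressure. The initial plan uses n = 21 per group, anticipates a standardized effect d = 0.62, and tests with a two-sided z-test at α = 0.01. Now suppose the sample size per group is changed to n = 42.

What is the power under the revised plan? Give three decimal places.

Power ≈ 0.605

With n = 42 per group: δ = d·√(n/2) = 0.62 × √(42/2) = 2.8412. Critical value z_{0.005} = 2.576.
Revised power = Φ(δ − 2.576) + Φ(−δ − 2.576) = Φ(0.265) + Φ(-5.417) = 0.6046 + 0.0000 = 0.6046.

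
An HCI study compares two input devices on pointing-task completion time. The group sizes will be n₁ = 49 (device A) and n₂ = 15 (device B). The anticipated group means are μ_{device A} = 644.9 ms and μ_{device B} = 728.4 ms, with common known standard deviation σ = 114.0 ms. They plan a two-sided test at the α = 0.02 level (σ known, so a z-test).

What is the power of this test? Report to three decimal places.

Power ≈ 0.562

Standardized effect: d = |μ_{device A} − μ_{device B}| / σ = |644.9 − 728.4| / 114.0 = 0.7325
Noncentrality parameter: δ = d / √(1/n₁ + 1/n₂) = 0.7325 / √(1/49 + 1/15) = 2.4822
Two-sided α = 0.02 → critical value z_{0.01} = 2.326.
Power = Φ(δ − 2.326) + Φ(−δ − 2.326) = Φ(0.156) + Φ(-4.809) = 0.5619 + 0.0000 = 0.5619.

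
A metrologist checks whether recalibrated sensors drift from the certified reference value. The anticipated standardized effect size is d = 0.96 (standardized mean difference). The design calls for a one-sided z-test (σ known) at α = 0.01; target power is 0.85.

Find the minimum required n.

For power 0.85 need Φ(δ − z_{0.01}) = 0.85, so δ = z_{0.01} + z_{0.15} = 2.326 + 1.036 = 3.363.
δ = d·√n ⇒ n = (δ/d)² = (3.363 / 0.96)² = 12.27.
Round up to the next whole unit.

n = 13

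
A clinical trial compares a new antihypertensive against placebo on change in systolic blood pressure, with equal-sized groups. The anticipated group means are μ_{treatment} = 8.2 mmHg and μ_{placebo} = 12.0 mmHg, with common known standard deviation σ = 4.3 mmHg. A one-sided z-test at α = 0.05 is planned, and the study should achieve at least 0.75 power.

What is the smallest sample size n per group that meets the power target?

n = 14 per group

Standardized effect: d = |μ_{treatment} − μ_{placebo}| / σ = |8.2 − 12.0| / 4.3 = 0.8837
For power 0.75 need Φ(δ − z_{0.05}) = 0.75, so δ = z_{0.05} + z_{0.25} = 1.645 + 0.674 = 2.319.
δ = d·√(n/2) ⇒ n = 2(δ/d)² = 2 × (2.319 / 0.8837)² = 13.78.
Rounding up, n = 14 per group.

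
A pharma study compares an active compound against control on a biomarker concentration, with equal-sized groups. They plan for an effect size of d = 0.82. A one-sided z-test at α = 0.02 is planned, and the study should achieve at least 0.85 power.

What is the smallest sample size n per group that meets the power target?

For power 0.85 need Φ(δ − z_{0.02}) = 0.85, so δ = z_{0.02} + z_{0.15} = 2.054 + 1.036 = 3.090.
δ = d·√(n/2) ⇒ n = 2(δ/d)² = 2 × (3.090 / 0.82)² = 28.40.
Round up to the next whole unit.

n = 29 per group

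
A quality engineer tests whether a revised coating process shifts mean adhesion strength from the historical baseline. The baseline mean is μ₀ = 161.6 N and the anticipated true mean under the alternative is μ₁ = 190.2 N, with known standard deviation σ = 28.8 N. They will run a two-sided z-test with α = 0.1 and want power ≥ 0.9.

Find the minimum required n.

Standardized effect: d = |μ₁ − μ₀| / σ = |190.2 − 161.6| / 28.8 = 0.9931
Set Φ(δ − 1.645) = 0.9; then δ − 1.645 = Φ⁻¹(0.9) = 1.282, giving δ = 2.926.
(Ignoring the negligible lower-tail rejection probability gives the usual closed-form inversion.)
δ = d·√n ⇒ n = (δ/d)² = (2.926 / 0.9931)² = 8.68.
Round up to the next whole unit.

n = 9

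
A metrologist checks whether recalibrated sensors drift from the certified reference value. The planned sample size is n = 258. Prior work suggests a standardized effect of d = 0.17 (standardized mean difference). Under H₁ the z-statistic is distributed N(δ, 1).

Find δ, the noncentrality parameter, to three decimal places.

δ = d·√n = 0.17 × √258 = 2.7306

δ ≈ 2.731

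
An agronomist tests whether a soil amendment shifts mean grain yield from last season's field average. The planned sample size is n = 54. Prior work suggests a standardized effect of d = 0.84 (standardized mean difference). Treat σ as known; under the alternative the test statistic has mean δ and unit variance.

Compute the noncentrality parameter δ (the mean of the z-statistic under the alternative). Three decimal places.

δ = d·√n = 0.84 × √54 = 6.1727

δ ≈ 6.173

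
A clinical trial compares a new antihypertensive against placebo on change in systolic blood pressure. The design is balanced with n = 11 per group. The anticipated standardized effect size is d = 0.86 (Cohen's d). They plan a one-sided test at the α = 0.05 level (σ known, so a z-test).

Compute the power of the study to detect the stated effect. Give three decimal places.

Power ≈ 0.645

Noncentrality parameter: δ = d·√(n/2) = 0.86 × √(11/2) = 2.0169
Critical value for a one-sided test at α = 0.05: z_α = 1.645.
Power = P(Z > 1.645 − δ) = Φ(0.372) = 0.6451.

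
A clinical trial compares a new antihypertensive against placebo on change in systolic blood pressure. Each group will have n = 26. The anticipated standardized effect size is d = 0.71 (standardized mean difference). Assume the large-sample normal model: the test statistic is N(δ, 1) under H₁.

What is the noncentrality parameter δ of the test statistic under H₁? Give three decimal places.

δ ≈ 2.560

δ = d·√(n/2) = 0.71 × √(26/2) = 2.5599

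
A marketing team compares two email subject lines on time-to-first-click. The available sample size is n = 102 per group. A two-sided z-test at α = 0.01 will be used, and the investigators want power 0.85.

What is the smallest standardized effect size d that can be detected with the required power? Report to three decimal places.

d ≈ 0.506

Need Φ(δ − 2.576) = 0.85, so δ = 2.576 + 1.036 = 3.612.
(The second rejection-region term Φ(−δ − z_{α/2}) is negligible and dropped.)
δ = d·√(n/2) ⇒ d = δ/√(n/2) = 3.612/√(102/2) = 0.5058.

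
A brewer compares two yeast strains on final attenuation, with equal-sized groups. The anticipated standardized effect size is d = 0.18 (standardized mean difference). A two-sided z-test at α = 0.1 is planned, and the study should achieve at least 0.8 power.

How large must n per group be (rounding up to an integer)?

For power 0.8 need Φ(δ − z_{0.05}) = 0.8, so δ = z_{0.05} + z_{0.20} = 1.645 + 0.842 = 2.486.
(The Φ(−δ − z_{α/2}) term is vanishingly small for δ > 0 and is dropped in the standard sample-size formula.)
δ = d·√(n/2) ⇒ n = 2(δ/d)² = 2 × (2.486 / 0.18)² = 381.64.
Round up to the next whole unit.

n = 382 per group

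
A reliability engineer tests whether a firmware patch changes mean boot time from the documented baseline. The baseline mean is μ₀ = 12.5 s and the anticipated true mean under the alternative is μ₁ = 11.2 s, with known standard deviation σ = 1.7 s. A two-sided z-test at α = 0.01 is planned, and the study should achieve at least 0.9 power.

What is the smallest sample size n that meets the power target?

Standardized effect: d = |μ₁ − μ₀| / σ = |11.2 − 12.5| / 1.7 = 0.7647
For power 0.9 need Φ(δ − z_{0.005}) = 0.9, so δ = z_{0.005} + z_{0.10} = 2.576 + 1.282 = 3.857.
(The Φ(−δ − z_{α/2}) term is vanishingly small for δ > 0 and is dropped in the standard sample-size formula.)
δ = d·√n ⇒ n = (δ/d)² = (3.857 / 0.7647)² = 25.44.
Round up to the next whole unit.

n = 26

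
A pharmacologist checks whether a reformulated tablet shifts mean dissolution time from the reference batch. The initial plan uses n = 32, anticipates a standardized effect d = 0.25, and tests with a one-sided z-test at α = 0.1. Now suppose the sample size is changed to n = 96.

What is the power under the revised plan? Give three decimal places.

With n = 96: δ = d·√n = 0.25 × √96 = 2.4495. Critical value z_{0.1} = 1.282.
Revised power = Φ(δ − 1.282) = Φ(1.168) = 0.8786.

Power ≈ 0.879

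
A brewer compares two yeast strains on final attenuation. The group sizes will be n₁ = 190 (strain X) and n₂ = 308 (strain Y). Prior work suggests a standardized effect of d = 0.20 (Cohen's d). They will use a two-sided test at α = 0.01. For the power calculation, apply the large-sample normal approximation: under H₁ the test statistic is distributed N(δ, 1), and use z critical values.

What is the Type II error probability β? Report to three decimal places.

β ≈ 0.658

Noncentrality parameter: δ = d / √(1/n₁ + 1/n₂) = 0.20 / √(1/190 + 1/308) = 2.1680
Critical value for a two-sided test at α = 0.01: z_{α/2} = 2.576.
Power = Φ(δ − 2.576) + Φ(−δ − 2.576) = Φ(-0.408) + Φ(-4.744) = 0.3417 + 0.0000 = 0.3417.
Type II error: β = 1 − power = 1 − 0.3417 = 0.6583.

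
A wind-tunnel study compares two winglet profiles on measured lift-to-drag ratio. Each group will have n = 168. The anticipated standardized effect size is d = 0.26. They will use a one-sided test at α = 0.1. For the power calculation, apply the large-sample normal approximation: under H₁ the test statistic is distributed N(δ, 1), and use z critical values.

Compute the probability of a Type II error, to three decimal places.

β ≈ 0.135

Noncentrality parameter: δ = d·√(n/2) = 0.26 × √(168/2) = 2.3829
One-sided α = 0.1 → critical value z_{0.1} = 1.282.
Power = Φ(δ − 1.282) = Φ(1.101) = 0.8646.
Type II error: β = 1 − power = 1 − 0.8646 = 0.1354.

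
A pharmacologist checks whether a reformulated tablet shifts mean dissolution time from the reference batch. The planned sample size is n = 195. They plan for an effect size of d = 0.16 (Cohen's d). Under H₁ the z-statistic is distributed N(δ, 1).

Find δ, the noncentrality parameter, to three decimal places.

The noncentrality parameter scales effect size by the design's sample-size factor: δ = d·√n = 0.16 × √195 = 2.2343

δ ≈ 2.234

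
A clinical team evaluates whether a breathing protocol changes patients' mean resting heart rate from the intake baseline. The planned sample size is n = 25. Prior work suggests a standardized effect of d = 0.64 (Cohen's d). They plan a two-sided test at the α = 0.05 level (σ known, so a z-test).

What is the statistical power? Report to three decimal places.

Power ≈ 0.893

Noncentrality parameter: δ = d·√n = 0.64 × √25 = 3.2000
Critical value for a two-sided test at α = 0.05: z_{α/2} = 1.960.
Power = Φ(δ − 1.960) + Φ(−δ − 1.960) = Φ(1.240) + Φ(-5.160) = 0.8925 + 0.0000 = 0.8925.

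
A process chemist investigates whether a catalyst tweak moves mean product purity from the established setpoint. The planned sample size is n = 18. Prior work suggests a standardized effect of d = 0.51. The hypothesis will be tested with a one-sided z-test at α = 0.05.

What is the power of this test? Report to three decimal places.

Power ≈ 0.698

Noncentrality parameter: δ = d·√n = 0.51 × √18 = 2.1637
Critical value for a one-sided test at α = 0.05: z_α = 1.645.
Power = Φ(δ − 1.645) = Φ(0.519) = 0.6981.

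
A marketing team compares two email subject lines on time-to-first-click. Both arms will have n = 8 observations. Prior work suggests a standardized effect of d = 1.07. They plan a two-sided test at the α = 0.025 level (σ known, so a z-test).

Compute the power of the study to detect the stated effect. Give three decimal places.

Noncentrality parameter: δ = d·√(n/2) = 1.07 × √(8/2) = 2.1400
Critical value for a two-sided test at α = 0.025: z_{α/2} = 2.241.
Power = Φ(δ − 2.241) + Φ(−δ − 2.241) = Φ(-0.101) + Φ(-4.381) = 0.4596 + 0.0000 = 0.4596.

Power ≈ 0.460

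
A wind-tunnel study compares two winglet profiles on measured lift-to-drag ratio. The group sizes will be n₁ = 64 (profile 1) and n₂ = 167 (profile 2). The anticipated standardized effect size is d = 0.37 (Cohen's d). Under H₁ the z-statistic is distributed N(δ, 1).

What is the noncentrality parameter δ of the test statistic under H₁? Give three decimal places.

The noncentrality parameter scales effect size by the design's sample-size factor: δ = d / √(1/n₁ + 1/n₂) = 0.37 / √(1/64 + 1/167) = 2.5168

δ ≈ 2.517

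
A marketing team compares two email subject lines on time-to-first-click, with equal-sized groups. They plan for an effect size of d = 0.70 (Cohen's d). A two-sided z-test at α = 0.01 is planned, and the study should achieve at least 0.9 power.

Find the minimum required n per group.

Set Φ(δ − 2.576) = 0.9; then δ − 2.576 = Φ⁻¹(0.9) = 1.282, giving δ = 3.857.
(Ignoring the negligible lower-tail rejection probability gives the usual closed-form inversion.)
δ = d·√(n/2) ⇒ n = 2(δ/d)² = 2 × (3.857 / 0.70)² = 60.73.
Round up to the next whole unit.

n = 61 per group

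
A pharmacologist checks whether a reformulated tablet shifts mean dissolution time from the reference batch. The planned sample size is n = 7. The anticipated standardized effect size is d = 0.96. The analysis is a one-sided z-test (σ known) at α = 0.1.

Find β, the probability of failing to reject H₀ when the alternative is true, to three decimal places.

β ≈ 0.104

Noncentrality parameter: δ = d·√n = 0.96 × √7 = 2.5399
Critical value for a one-sided test at α = 0.1: z_α = 1.282.
Power = Φ(δ − 1.282) = Φ(1.258) = 0.8959.
Type II error: β = 1 − power = 1 − 0.8959 = 0.1041.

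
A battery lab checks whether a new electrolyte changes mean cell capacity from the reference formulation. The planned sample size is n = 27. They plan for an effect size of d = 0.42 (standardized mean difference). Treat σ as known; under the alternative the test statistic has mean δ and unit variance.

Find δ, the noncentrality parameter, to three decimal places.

δ ≈ 2.182

The noncentrality parameter scales effect size by the design's sample-size factor: δ = d·√n = 0.42 × √27 = 2.1824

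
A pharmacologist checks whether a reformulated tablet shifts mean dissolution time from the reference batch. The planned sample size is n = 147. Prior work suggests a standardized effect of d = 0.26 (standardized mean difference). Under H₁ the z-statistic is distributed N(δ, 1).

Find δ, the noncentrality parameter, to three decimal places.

The noncentrality parameter scales effect size by the design's sample-size factor: δ = d·√n = 0.26 × √147 = 3.1523

δ ≈ 3.152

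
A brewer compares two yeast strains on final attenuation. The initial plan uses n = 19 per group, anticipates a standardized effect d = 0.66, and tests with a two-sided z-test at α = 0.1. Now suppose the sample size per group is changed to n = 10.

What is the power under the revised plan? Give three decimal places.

Power ≈ 0.434

With n = 10 per group: δ = d·√(n/2) = 0.66 × √(10/2) = 1.4758. Critical value z_{0.05} = 1.645.
Revised power = Φ(δ − 1.645) + Φ(−δ − 1.645) = Φ(-0.169) + Φ(-3.121) = 0.4329 + 0.0009 = 0.4338.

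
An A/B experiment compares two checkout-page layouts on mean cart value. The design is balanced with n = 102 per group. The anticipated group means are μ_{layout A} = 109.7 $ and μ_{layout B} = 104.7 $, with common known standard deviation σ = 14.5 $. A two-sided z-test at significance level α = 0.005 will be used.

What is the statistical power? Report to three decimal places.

Standardized effect: d = |μ_{layout A} − μ_{layout B}| / σ = |109.7 − 104.7| / 14.5 = 0.3448
Noncentrality parameter: δ = d·√(n/2) = 0.3448 × √(102/2) = 2.4626
Two-sided α = 0.005 → critical value z_{0.0025} = 2.807.
Power = Φ(δ − 2.807) + Φ(−δ − 2.807) = Φ(-0.344) + Φ(-5.270) = 0.3652 + 0.0000 = 0.3652.

Power ≈ 0.365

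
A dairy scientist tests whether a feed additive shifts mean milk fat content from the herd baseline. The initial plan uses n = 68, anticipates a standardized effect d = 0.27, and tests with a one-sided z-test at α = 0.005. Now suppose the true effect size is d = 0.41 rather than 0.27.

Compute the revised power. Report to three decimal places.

With d = 0.41: δ = d·√n = 0.41 × √68 = 3.3809. Critical value z_{0.005} = 2.576.
Revised power = Φ(δ − 2.576) = Φ(0.805) = 0.7896.

Power ≈ 0.790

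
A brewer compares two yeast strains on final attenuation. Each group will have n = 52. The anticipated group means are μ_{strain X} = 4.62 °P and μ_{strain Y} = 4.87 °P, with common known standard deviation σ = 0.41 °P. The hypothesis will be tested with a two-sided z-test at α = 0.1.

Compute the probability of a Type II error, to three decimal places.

Standardized effect: d = |μ_{strain X} − μ_{strain Y}| / σ = |4.62 − 4.87| / 0.41 = 0.6098
Noncentrality parameter: δ = d·√(n/2) = 0.6098 × √(52/2) = 3.1092
Two-sided α = 0.1 → critical value z_{0.05} = 1.645.
Power = Φ(δ − 1.645) + Φ(−δ − 1.645) = Φ(1.464) + Φ(-4.754) = 0.9284 + 0.0000 = 0.9284.
Type II error: β = 1 − power = 1 − 0.9284 = 0.0716.

β ≈ 0.072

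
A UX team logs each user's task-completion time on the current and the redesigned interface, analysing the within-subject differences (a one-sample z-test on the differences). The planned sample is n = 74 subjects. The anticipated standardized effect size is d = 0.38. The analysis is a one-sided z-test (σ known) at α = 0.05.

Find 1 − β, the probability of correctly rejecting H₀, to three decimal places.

Noncentrality parameter: δ = d·√n = 0.38 × √74 = 3.2689
Critical value for a one-sided test at α = 0.05: z_α = 1.645.
Power = Φ(δ − 1.645) = Φ(1.624) = 0.9478.

Power ≈ 0.948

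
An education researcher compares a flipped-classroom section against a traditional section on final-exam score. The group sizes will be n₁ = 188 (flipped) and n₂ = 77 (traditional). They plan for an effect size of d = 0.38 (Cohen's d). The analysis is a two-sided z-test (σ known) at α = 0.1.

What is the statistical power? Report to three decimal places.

Noncentrality parameter: δ = d / √(1/n₁ + 1/n₂) = 0.38 / √(1/188 + 1/77) = 2.8086
Two-sided α = 0.1 → critical value z_{0.05} = 1.645.
Power = Φ(δ − 1.645) + Φ(−δ − 1.645) = Φ(1.164) + Φ(-4.453) = 0.8777 + 0.0000 = 0.8777.

Power ≈ 0.878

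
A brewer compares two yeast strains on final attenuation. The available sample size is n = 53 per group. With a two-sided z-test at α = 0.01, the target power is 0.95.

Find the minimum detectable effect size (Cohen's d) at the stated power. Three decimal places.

Required noncentrality: δ = z_{0.005} + z_{0.05} = 2.576 + 1.645 = 4.221.
(The second rejection-region term Φ(−δ − z_{α/2}) is negligible and dropped.)
δ = d·√(n/2) ⇒ d = δ/√(n/2) = 4.221/√(53/2) = 0.8199.

d ≈ 0.820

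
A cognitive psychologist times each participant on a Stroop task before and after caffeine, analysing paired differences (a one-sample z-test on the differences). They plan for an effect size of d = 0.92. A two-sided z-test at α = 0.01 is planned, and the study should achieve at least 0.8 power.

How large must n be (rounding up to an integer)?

n = 14

Set Φ(δ − 2.576) = 0.8; then δ − 2.576 = Φ⁻¹(0.8) = 0.842, giving δ = 3.417.
(Ignoring the negligible lower-tail rejection probability gives the usual closed-form inversion.)
δ = d·√n ⇒ n = (δ/d)² = (3.417 / 0.92)² = 13.80.
Rounding up, n = 14.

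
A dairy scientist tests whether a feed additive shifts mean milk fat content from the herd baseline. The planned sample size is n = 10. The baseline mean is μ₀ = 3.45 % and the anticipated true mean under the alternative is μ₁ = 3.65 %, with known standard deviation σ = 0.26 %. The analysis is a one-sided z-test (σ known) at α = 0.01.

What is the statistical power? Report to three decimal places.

Standardized effect: d = |μ₁ − μ₀| / σ = |3.65 − 3.45| / 0.26 = 0.7692
Noncentrality parameter: δ = d·√n = 0.7692 × √10 = 2.4325
One-sided α = 0.01 → critical value z_{0.01} = 2.326.
Power = P(Z > 2.326 − δ) = Φ(0.106) = 0.5423.

Power ≈ 0.542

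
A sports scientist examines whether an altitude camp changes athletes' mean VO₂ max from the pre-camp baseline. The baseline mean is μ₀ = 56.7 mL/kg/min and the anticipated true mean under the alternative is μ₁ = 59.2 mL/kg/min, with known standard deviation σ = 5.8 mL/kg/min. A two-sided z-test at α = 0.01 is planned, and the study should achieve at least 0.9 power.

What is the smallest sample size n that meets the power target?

n = 81

Standardized effect: d = |μ₁ − μ₀| / σ = |59.2 − 56.7| / 5.8 = 0.4310
For power 0.9 need Φ(δ − z_{0.005}) = 0.9, so δ = z_{0.005} + z_{0.10} = 2.576 + 1.282 = 3.857.
(The Φ(−δ − z_{α/2}) term is vanishingly small for δ > 0 and is dropped in the standard sample-size formula.)
δ = d·√n ⇒ n = (δ/d)² = (3.857 / 0.4310)² = 80.09.
Round up to the next whole unit.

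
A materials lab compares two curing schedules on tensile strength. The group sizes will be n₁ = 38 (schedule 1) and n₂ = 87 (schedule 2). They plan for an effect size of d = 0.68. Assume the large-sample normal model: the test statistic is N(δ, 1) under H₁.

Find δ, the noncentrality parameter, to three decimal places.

δ = d / √(1/n₁ + 1/n₂) = 0.68 / √(1/38 + 1/87) = 3.4971

δ ≈ 3.497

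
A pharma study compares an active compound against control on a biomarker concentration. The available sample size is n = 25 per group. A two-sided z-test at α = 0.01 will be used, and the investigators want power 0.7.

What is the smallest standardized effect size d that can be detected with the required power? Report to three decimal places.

Required noncentrality: δ = z_{0.005} + z_{0.30} = 2.576 + 0.524 = 3.100.
(Lower-tail contribution to power is negligible for δ > 0.)
δ = d·√(n/2) ⇒ d = δ/√(n/2) = 3.100/√(25/2) = 0.8769.

d ≈ 0.877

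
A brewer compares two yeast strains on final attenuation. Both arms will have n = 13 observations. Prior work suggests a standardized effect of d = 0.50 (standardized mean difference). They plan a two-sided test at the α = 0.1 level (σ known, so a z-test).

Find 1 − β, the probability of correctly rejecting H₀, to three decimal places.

Noncentrality parameter: δ = d·√(n/2) = 0.50 × √(13/2) = 1.2748
Two-sided α = 0.1 → critical value z_{0.05} = 1.645.
Power = Φ(δ − 1.645) + Φ(−δ − 1.645) = Φ(-0.370) + Φ(-2.920) = 0.3557 + 0.0018 = 0.3574.

Power ≈ 0.357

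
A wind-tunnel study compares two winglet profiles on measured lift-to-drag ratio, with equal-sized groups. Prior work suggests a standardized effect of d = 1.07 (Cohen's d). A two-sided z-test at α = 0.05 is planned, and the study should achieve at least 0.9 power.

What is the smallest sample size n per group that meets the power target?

n = 19 per group

For power 0.9 need Φ(δ − z_{0.025}) = 0.9, so δ = z_{0.025} + z_{0.10} = 1.960 + 1.282 = 3.242.
(The Φ(−δ − z_{α/2}) term is vanishingly small for δ > 0 and is dropped in the standard sample-size formula.)
δ = d·√(n/2) ⇒ n = 2(δ/d)² = 2 × (3.242 / 1.07)² = 18.36.
Round up to the next whole unit.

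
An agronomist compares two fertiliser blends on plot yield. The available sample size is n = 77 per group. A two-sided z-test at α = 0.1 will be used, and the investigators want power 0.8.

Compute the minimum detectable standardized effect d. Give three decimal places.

Required noncentrality: δ = z_{0.05} + z_{0.20} = 1.645 + 0.842 = 2.486.
(Lower-tail contribution to power is negligible for δ > 0.)
δ = d·√(n/2) ⇒ d = δ/√(n/2) = 2.486/√(77/2) = 0.4007.

d ≈ 0.401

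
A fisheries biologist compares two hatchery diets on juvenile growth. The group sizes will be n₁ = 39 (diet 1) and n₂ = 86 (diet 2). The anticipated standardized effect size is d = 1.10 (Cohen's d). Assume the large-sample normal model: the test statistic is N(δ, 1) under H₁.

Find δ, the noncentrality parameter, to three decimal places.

The noncentrality parameter scales effect size by the design's sample-size factor: δ = d / √(1/n₁ + 1/n₂) = 1.10 / √(1/39 + 1/86) = 5.6980

δ ≈ 5.698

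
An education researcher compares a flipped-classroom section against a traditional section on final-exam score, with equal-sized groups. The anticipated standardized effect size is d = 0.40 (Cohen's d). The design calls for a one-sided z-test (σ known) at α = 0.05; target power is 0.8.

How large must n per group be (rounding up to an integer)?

n = 78 per group

Set Φ(δ − 1.645) = 0.8; then δ − 1.645 = Φ⁻¹(0.8) = 0.842, giving δ = 2.486.
δ = d·√(n/2) ⇒ n = 2(δ/d)² = 2 × (2.486 / 0.40)² = 77.28.
Round up to the next whole unit.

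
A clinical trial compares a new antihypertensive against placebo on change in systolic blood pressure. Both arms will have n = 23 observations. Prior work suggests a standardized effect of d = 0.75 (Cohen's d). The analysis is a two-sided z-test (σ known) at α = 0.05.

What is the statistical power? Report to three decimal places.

Noncentrality parameter: λ = d·√(n/2) = 0.75 × √(23/2) = 2.5434
Two-sided α = 0.05 → critical value z_{0.025} = 1.960.
Power = Φ(λ − 1.960) + Φ(−λ − 1.960) = Φ(0.583) + Φ(-4.503) = 0.7202 + 0.0000 = 0.7202.

Power ≈ 0.720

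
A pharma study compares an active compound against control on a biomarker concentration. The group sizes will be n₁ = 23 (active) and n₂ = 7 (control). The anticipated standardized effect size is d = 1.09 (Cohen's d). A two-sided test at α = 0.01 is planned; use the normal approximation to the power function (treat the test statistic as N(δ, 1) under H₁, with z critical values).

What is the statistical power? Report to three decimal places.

Power ≈ 0.480

Noncentrality parameter: δ = d / √(1/n₁ + 1/n₂) = 1.09 / √(1/23 + 1/7) = 2.5251
Critical value for a two-sided test at α = 0.01: z_{α/2} = 2.576.
Power = Φ(δ − 2.576) + Φ(−δ − 2.576) = Φ(-0.051) + Φ(-5.101) = 0.4798 + 0.0000 = 0.4798.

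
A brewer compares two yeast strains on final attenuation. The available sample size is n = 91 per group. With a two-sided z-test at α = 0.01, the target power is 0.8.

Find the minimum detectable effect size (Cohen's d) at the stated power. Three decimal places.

Required noncentrality: δ = z_{0.005} + z_{0.20} = 2.576 + 0.842 = 3.417.
(Lower-tail contribution to power is negligible for δ > 0.)
δ = d·√(n/2) ⇒ d = δ/√(n/2) = 3.417/√(91/2) = 0.5066.

d ≈ 0.507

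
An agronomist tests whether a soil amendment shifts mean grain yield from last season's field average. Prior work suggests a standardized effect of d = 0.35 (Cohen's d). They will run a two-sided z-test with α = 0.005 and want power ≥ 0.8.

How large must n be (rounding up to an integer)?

n = 109

Set Φ(δ − 2.807) = 0.8; then δ − 2.807 = Φ⁻¹(0.8) = 0.842, giving δ = 3.649.
(For δ > 0 the lower-tail rejection region contributes negligibly to power, so the one-term inversion is standard.)
δ = d·√n ⇒ n = (δ/d)² = (3.649 / 0.35)² = 108.67.
Rounding up, n = 109.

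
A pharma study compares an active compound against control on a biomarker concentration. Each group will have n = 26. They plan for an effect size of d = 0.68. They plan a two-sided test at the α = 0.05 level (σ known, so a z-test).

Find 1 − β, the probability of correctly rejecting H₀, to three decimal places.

Power ≈ 0.689

Noncentrality parameter: δ = d·√(n/2) = 0.68 × √(26/2) = 2.4518
Critical value for a two-sided test at α = 0.05: z_{α/2} = 1.960.
Power = Φ(δ − 1.960) + Φ(−δ − 1.960) = Φ(0.492) + Φ(-4.412) = 0.6886 + 0.0000 = 0.6886.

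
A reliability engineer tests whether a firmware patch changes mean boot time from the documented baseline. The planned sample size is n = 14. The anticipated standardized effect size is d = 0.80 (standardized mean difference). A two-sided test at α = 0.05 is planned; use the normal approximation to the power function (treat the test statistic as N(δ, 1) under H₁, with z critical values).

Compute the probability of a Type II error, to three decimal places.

β ≈ 0.151

Noncentrality parameter: δ = d·√n = 0.80 × √14 = 2.9933
Two-sided α = 0.05 → critical value z_{0.025} = 1.960.
Power = Φ(δ − 1.960) + Φ(−δ − 1.960) = Φ(1.033) + Φ(-4.953) = 0.8493 + 0.0000 = 0.8493.
Type II error: β = 1 − power = 1 − 0.8493 = 0.1507.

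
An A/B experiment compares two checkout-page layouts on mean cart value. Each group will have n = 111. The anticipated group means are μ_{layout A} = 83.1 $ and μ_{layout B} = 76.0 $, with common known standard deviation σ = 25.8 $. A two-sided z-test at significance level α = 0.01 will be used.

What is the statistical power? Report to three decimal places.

Standardized effect: d = |μ_{layout A} − μ_{layout B}| / σ = |83.1 − 76.0| / 25.8 = 0.2752
Noncentrality parameter: δ = d·√(n/2) = 0.2752 × √(111/2) = 2.0501
Two-sided α = 0.01 → critical value z_{0.005} = 2.576.
Power = Φ(δ − 2.576) + Φ(−δ − 2.576) = Φ(-0.526) + Φ(-4.626) = 0.2996 + 0.0000 = 0.2996.

Power ≈ 0.300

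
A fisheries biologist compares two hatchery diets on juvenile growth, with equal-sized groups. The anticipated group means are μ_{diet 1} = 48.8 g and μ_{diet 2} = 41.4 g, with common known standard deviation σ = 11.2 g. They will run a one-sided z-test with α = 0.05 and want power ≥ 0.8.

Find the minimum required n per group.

n = 29 per group

Standardized effect: d = |μ_{diet 1} − μ_{diet 2}| / σ = |48.8 − 41.4| / 11.2 = 0.6607
For power 0.8 need Φ(δ − z_{0.05}) = 0.8, so δ = z_{0.05} + z_{0.20} = 1.645 + 0.842 = 2.486.
δ = d·√(n/2) ⇒ n = 2(δ/d)² = 2 × (2.486 / 0.6607)² = 28.33.
Rounding up, n = 29 per group.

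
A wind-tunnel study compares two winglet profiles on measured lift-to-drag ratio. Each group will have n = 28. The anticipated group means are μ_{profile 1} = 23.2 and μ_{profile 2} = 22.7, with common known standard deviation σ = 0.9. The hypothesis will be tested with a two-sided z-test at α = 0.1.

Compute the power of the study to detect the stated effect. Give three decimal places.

Power ≈ 0.668

Standardized effect: d = |μ_{profile 1} − μ_{profile 2}| / σ = |23.2 − 22.7| / 0.9 = 0.5556
Noncentrality parameter: δ = d·√(n/2) = 0.5556 × √(28/2) = 2.0787
Two-sided α = 0.1 → critical value z_{0.05} = 1.645.
Power = Φ(δ − 1.645) + Φ(−δ − 1.645) = Φ(0.434) + Φ(-3.724) = 0.6678 + 0.0001 = 0.6679.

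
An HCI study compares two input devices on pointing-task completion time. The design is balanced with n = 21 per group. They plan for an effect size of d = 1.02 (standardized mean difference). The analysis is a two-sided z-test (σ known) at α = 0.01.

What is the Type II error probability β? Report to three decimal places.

β ≈ 0.233

Noncentrality parameter: δ = d·√(n/2) = 1.02 × √(21/2) = 3.3052
Critical value for a two-sided test at α = 0.01: z_{α/2} = 2.576.
Power = Φ(δ − 2.576) + Φ(−δ − 2.576) = Φ(0.729) + Φ(-5.881) = 0.7671 + 0.0000 = 0.7671.
Type II error: β = 1 − power = 1 − 0.7671 = 0.2329.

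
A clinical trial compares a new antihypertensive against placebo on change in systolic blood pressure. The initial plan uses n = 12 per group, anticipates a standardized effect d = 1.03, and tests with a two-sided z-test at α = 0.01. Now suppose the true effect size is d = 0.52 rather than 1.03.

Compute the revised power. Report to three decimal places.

With d = 0.52: δ = d·√(n/2) = 0.52 × √(12/2) = 1.2737. Critical value z_{0.005} = 2.576.
Revised power = Φ(δ − 2.576) + Φ(−δ − 2.576) = Φ(-1.302) + Φ(-3.850) = 0.0964 + 0.0001 = 0.0965.

Power ≈ 0.097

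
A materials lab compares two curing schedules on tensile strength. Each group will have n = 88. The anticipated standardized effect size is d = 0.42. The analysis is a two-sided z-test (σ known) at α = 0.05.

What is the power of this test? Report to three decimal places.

Power ≈ 0.796

Noncentrality parameter: λ = d·√(n/2) = 0.42 × √(88/2) = 2.7860
Two-sided α = 0.05 → critical value z_{0.025} = 1.960.
Power = Φ(λ − 1.960) + Φ(−λ − 1.960) = Φ(0.826) + Φ(-4.746) = 0.7956 + 0.0000 = 0.7956.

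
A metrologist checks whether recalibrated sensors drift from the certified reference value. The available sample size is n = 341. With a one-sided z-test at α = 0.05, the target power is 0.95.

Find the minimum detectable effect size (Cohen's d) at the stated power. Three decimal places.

d ≈ 0.178

Required noncentrality: δ = z_{0.05} + z_{0.05} = 1.645 + 1.645 = 3.290.
δ = d·√n ⇒ d = δ/√n = 3.290/√341 = 0.1781.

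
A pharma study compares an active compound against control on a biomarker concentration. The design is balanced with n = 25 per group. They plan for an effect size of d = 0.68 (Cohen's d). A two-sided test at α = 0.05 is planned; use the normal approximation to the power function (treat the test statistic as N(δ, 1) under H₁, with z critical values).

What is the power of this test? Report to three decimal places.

Power ≈ 0.672

Noncentrality parameter: δ = d·√(n/2) = 0.68 × √(25/2) = 2.4042
Critical value for a two-sided test at α = 0.05: z_{α/2} = 1.960.
Power = Φ(δ − 1.960) + Φ(−δ − 1.960) = Φ(0.444) + Φ(-4.364) = 0.6716 + 0.0000 = 0.6716.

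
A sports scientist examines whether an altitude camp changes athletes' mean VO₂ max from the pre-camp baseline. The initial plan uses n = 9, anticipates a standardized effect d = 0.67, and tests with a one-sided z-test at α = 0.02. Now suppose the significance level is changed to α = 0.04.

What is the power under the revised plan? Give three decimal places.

Power ≈ 0.602

δ = d·√n = 0.67 × √9 = 2.0100 (unchanged). New critical value: z_{0.04} = 1.751.
Revised power = Φ(δ − 1.751) = Φ(0.259) = 0.6023.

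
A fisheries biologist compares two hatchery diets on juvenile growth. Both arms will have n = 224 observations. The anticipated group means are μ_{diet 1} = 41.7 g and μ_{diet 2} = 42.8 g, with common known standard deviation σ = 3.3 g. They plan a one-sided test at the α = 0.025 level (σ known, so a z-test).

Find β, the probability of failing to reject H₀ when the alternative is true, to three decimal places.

β ≈ 0.058

Standardized effect: d = |μ_{diet 1} − μ_{diet 2}| / σ = |41.7 − 42.8| / 3.3 = 0.3333
Noncentrality parameter: δ = d·√(n/2) = 0.3333 × √(224/2) = 3.5277
One-sided α = 0.025 → critical value z_{0.025} = 1.960.
Power = P(Z > 1.960 − δ) = Φ(1.568) = 0.9415.
Type II error: β = 1 − power = 1 − 0.9415 = 0.0585.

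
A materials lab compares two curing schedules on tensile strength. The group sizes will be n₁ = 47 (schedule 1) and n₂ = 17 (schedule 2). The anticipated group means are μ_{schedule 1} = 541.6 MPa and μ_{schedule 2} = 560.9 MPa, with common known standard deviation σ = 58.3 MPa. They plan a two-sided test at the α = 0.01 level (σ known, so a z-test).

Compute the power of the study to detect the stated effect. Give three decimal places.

Power ≈ 0.080

Standardized effect: d = |μ_{schedule 1} − μ_{schedule 2}| / σ = |541.6 − 560.9| / 58.3 = 0.3310
Noncentrality parameter: λ = d / √(1/n₁ + 1/n₂) = 0.3310 / √(1/47 + 1/17) = 1.1697
Critical value for a two-sided test at α = 0.01: z_{α/2} = 2.576.
Power = Φ(λ − 2.576) + Φ(−λ − 2.576) = Φ(-1.406) + Φ(-3.746) = 0.0798 + 0.0001 = 0.0799.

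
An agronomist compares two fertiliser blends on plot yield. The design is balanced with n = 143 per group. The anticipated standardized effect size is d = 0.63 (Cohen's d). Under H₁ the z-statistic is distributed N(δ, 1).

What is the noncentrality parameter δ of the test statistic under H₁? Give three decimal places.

δ = d·√(n/2) = 0.63 × √(143/2) = 5.3271

δ ≈ 5.327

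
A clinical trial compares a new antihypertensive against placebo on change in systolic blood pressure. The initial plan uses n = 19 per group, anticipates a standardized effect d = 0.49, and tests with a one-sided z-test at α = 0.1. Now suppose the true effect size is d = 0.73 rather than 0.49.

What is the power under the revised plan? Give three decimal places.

Power ≈ 0.834

With d = 0.73: δ = d·√(n/2) = 0.73 × √(19/2) = 2.2500. Critical value z_{0.1} = 1.282.
Revised power = P(Z > 1.282 − δ) = Φ(0.968) = 0.8336.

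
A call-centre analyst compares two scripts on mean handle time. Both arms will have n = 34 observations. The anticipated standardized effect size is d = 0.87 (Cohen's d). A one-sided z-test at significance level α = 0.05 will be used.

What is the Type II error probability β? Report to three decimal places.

β ≈ 0.026

Noncentrality parameter: δ = d·√(n/2) = 0.87 × √(34/2) = 3.5871
Critical value for a one-sided test at α = 0.05: z_α = 1.645.
Power = P(Z > 1.645 − δ) = Φ(1.942) = 0.9739.
Type II error: β = 1 − power = 1 − 0.9739 = 0.0261.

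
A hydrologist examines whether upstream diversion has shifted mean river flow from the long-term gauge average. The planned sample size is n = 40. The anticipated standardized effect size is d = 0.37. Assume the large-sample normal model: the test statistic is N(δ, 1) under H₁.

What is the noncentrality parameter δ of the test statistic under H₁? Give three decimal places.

The noncentrality parameter scales effect size by the design's sample-size factor: δ = d·√n = 0.37 × √40 = 2.3401

δ ≈ 2.340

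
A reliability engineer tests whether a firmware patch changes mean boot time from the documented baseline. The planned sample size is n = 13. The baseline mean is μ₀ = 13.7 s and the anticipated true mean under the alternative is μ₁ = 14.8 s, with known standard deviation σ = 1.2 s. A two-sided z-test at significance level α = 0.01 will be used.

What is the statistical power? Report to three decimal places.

Standardized effect: d = |μ₁ − μ₀| / σ = |14.8 − 13.7| / 1.2 = 0.9167
Noncentrality parameter: δ = d·√n = 0.9167 × √13 = 3.3051
Two-sided α = 0.01 → critical value z_{0.005} = 2.576.
Power = Φ(δ − 2.576) + Φ(−δ − 2.576) = Φ(0.729) + Φ(-5.881) = 0.7671 + 0.0000 = 0.7671.

Power ≈ 0.767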